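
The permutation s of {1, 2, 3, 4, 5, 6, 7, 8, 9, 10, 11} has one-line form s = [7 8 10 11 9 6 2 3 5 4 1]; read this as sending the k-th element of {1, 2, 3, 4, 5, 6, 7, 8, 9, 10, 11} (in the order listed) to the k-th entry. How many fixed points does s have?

1

The fixed points (elements with s(x) = x) are {6}, so there is 1.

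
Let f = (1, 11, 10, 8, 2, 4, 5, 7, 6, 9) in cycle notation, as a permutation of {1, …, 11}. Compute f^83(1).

1 lies in the 10-cycle (1, 11, 10, 8, 2, 4, 5, 7, 6, 9).
Since the cycle has length 10, f^83 acts on it the same as f^3 (83 mod 10 = 3).
Advancing 3 steps from 1: 1 → 11 → 10 → 8.

8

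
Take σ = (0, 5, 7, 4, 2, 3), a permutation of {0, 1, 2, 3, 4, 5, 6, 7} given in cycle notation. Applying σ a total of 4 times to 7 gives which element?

7 lies in the 6-cycle (0, 5, 7, 4, 2, 3).
Stepping 4 places around the cycle: 7 → 4 → 2 → 3 → 0.

0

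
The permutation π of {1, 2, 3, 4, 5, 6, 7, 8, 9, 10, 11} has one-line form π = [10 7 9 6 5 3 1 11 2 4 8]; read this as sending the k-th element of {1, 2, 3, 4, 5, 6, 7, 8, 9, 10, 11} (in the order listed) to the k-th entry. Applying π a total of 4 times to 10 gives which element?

Tracing 10 → 4 → … returns to 10 after 8 steps, so 10 lies in an 8-cycle (1 10 4 6 3 9 2 7).
Stepping 4 places around the cycle: 10 → 4 → 6 → 3 → 9.

9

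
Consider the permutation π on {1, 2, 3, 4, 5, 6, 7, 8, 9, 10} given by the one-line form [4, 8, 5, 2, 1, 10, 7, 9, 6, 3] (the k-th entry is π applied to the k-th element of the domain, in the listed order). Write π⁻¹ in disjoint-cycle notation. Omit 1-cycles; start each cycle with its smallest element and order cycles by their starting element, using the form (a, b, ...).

First write π in disjoint cycles: (1, 4, 2, 8, 9, 6, 10, 3, 5).
The inverse reverses every cycle; in canonical form, π⁻¹ = (1, 5, 3, 10, 6, 9, 8, 2, 4).

(1, 5, 3, 10, 6, 9, 8, 2, 4)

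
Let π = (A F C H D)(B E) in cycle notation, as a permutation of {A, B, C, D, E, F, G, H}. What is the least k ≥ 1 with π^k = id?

10

The disjoint cycles have lengths 5, 2, 1.
The order is lcm(5, 2) = 10.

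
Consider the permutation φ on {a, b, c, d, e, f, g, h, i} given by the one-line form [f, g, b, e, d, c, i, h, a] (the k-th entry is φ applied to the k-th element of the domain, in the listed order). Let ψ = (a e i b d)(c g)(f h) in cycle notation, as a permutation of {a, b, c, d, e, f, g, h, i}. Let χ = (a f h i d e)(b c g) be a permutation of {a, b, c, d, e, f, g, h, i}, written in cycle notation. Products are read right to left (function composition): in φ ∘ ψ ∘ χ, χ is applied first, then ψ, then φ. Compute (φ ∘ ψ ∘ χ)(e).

d

(φ ∘ ψ ∘ χ)(e) = φ(ψ(χ(e))). χ(e) = a, then ψ(a) = e, then φ(e) = d, so the result is d.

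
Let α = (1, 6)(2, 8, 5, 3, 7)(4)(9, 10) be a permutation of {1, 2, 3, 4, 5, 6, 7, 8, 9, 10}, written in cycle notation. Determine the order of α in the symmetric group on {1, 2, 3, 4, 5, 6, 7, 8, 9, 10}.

The cycle type of α is (5, 2, 2, 1).
The order of α is the least common multiple of its cycle lengths: lcm(5, 2, 2) = 10.

10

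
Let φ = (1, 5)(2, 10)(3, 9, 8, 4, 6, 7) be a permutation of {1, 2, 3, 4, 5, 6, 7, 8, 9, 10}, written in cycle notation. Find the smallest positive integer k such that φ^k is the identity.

6

The cycle type of φ is (6, 2, 2).
The order is lcm(6, 2, 2) = 6.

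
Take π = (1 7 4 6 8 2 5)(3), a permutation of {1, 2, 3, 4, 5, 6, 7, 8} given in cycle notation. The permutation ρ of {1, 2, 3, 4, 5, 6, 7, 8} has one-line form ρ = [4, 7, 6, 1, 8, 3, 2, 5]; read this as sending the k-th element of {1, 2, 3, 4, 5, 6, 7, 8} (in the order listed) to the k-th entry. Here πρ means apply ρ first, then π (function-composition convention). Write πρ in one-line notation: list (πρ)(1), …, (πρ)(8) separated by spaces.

6 4 8 7 2 3 5 1

(πρ)(x) = π(ρ(x)). Computing each image: π(ρ(1)) = π(4) = 6, π(ρ(2)) = π(7) = 4, π(ρ(3)) = π(6) = 8, π(ρ(4)) = π(1) = 7, π(ρ(5)) = π(8) = 2, π(ρ(6)) = π(3) = 3, π(ρ(7)) = π(2) = 5, π(ρ(8)) = π(5) = 1.
Hence πρ = [6 4 8 7 2 3 5 1].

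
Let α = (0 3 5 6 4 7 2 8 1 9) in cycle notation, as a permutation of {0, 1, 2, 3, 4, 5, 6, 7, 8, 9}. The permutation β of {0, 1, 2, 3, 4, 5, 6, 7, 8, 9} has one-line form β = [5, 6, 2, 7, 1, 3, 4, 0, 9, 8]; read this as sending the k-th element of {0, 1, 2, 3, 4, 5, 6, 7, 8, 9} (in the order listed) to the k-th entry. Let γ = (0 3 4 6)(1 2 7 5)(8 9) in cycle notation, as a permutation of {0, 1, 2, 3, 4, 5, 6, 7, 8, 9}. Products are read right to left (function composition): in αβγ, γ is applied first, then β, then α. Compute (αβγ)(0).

(αβγ)(0) = α(β(γ(0))). γ(0) = 3, then β(3) = 7, then α(7) = 2, so the result is 2.

2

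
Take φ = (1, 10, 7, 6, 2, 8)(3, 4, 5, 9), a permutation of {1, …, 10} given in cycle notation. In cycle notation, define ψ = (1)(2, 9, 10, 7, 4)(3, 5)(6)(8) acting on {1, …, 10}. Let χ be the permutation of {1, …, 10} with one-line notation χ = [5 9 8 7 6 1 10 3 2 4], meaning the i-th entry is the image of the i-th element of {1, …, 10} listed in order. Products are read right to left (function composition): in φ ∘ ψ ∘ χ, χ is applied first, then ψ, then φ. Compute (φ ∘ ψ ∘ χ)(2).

(φ ∘ ψ ∘ χ)(2) = φ(ψ(χ(2))). χ(2) = 9, then ψ(9) = 10, then φ(10) = 7, so the result is 7.

7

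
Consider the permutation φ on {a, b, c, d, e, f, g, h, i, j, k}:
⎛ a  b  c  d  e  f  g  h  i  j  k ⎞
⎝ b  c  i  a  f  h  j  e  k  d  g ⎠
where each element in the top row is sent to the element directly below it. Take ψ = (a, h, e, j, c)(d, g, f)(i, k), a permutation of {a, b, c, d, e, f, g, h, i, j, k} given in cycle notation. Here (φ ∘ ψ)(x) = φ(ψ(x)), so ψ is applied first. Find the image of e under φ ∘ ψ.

(φ ∘ ψ)(e) = φ(ψ(e)). ψ(e) = j, then φ(j) = d. So (φ ∘ ψ)(e) = d.

d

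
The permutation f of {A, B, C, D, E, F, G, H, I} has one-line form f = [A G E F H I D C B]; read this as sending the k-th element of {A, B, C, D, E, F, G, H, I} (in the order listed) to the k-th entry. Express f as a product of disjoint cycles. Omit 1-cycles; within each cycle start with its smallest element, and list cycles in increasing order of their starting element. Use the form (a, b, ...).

From B: B → G → D → F → I → B, closing the cycle (B, G, D, F, I).
Repeating from the next unused element and collecting all non-trivial cycles gives (B, G, D, F, I)(C, E, H).

(B, G, D, F, I)(C, E, H)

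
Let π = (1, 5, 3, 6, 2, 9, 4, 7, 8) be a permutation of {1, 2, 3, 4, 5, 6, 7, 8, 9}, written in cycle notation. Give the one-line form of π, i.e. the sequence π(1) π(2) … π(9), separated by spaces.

Reading each image from the cycles: 1→5, 2→9, 3→6, 4→7, 5→3, 6→2, 7→8, 8→1, 9→4.
Listing these in domain order gives 5 9 6 7 3 2 8 1 4.

5 9 6 7 3 2 8 1 4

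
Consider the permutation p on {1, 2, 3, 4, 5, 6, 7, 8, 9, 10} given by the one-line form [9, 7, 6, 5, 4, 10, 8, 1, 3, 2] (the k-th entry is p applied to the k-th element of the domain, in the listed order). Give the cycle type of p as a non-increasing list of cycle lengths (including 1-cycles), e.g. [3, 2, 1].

[8, 2]

The disjoint cycles are (1, 9, 3, 6, 10, 2, 7, 8)(4, 5), with lengths 8, 2 in non-increasing order.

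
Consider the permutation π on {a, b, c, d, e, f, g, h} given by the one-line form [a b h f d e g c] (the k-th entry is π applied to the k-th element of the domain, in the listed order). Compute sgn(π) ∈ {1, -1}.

In disjoint-cycle form the cycle lengths are 3, 2, 1, 1, 1.
A cycle is odd iff its length is even; π has 1 even-length cycle, so sgn(π) = (−1)^1 and π is odd.

-1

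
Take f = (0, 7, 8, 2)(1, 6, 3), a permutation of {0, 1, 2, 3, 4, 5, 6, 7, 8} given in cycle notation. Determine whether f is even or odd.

odd

The cycle lengths are 4, 3, 1, 1.
A cycle of length ℓ contributes ℓ−1 transpositions, so f is a product of 3 + 2 = 5 transpositions — odd.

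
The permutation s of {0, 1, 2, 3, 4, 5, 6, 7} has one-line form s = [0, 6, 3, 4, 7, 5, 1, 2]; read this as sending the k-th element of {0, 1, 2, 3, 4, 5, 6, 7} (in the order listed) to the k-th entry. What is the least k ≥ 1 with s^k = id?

Decomposing into disjoint cycles gives cycle lengths 4, 2, 1, 1.
The order of s is the least common multiple of its cycle lengths: lcm(4, 2) = 4.

4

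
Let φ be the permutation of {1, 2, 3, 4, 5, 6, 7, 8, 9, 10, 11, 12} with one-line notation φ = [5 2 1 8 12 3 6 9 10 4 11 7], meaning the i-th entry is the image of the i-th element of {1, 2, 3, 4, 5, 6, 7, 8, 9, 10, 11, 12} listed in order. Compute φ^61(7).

6

Tracing 7 → 6 → … returns to 7 after 6 steps, so 7 lies in a 6-cycle (1 5 12 7 6 3).
Since the cycle has length 6, φ^61 acts on it the same as φ^1 (61 mod 6 = 1).
Advancing 1 step from 7: 7 → 6.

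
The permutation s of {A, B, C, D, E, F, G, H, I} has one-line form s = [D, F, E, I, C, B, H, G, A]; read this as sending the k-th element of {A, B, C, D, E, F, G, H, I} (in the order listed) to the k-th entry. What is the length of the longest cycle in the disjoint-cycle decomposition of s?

Decomposing into disjoint cycles gives (A, D, I)(B, F)(C, E)(G, H); the longest has length 3.

3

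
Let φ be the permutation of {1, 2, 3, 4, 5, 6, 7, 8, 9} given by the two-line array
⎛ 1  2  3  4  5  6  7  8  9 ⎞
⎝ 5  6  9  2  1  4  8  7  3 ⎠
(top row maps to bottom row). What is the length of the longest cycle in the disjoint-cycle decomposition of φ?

Decomposing into disjoint cycles gives (1, 5)(2, 6, 4)(3, 9)(7, 8); the longest has length 3.

3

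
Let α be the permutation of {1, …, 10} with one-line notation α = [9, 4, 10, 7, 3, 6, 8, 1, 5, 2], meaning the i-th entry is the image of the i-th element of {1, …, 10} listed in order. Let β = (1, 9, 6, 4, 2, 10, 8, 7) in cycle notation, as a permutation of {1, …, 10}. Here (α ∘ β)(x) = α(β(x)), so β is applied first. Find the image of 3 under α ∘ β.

β(3) = 3, then α(3) = 10; composing gives (α ∘ β)(3) = 10.

10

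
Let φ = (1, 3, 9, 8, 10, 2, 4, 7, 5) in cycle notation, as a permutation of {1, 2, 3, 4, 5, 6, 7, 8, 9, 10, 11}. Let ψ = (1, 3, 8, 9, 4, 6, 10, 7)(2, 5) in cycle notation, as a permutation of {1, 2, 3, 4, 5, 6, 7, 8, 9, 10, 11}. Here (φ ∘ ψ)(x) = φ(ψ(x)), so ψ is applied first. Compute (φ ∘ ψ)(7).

3

First apply ψ: ψ(7) = 1, then φ(1) = 3. Thus (φ ∘ ψ)(7) = 3.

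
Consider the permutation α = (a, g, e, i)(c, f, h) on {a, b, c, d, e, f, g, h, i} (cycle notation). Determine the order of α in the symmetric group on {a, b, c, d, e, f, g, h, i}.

The disjoint cycles have lengths 4, 3, 1, 1.
The order of α is the least common multiple of its cycle lengths: lcm(4, 3) = 12.

12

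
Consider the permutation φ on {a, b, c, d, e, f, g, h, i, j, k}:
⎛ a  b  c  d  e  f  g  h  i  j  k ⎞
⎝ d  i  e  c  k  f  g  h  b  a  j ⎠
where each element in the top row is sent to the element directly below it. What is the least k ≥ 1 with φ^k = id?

6

Writing φ as disjoint cycles, the cycle lengths are 6, 2, 1, 1, 1.
The order of φ is the least common multiple of its cycle lengths: lcm(6, 2) = 6.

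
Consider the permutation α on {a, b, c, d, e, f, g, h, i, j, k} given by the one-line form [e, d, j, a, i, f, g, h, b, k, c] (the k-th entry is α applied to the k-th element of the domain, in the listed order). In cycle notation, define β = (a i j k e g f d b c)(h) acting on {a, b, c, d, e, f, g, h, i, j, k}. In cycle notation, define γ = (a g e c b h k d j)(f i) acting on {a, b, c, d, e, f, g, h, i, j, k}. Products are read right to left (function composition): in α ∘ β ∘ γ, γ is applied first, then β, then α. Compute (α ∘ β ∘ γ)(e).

Apply the permutations in order: γ(e) = c, then β(c) = a, then α(a) = e. So (α ∘ β ∘ γ)(e) = e.

e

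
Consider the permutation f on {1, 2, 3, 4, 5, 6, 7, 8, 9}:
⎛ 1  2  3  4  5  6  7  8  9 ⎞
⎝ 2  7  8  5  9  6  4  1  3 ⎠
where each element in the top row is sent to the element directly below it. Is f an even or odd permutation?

In disjoint-cycle form the cycle lengths are 8, 1.
A cycle of length ℓ contributes ℓ−1 transpositions, so f is a product of 7 transpositions — odd.

odd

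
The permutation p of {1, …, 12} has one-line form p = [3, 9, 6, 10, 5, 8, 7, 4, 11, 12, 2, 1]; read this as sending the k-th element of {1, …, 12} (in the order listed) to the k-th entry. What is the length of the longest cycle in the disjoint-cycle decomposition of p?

7

Decomposing into disjoint cycles gives (1 3 6 8 4 10 12)(2 9 11); the longest has length 7.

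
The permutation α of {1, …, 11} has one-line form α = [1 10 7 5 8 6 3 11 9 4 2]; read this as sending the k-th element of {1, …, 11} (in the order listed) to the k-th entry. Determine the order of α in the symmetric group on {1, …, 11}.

6

Writing α as disjoint cycles, the cycle lengths are 6, 2, 1, 1, 1.
Since disjoint cycles commute, ord(α) = lcm(6, 2) = 6.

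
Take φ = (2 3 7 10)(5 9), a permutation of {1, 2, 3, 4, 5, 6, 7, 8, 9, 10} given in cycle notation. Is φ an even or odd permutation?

even

The cycle lengths are 4, 2, 1, 1, 1, 1.
A cycle is odd iff its length is even; φ has 2 even-length cycles, so sgn(φ) = (−1)^2 and φ is even.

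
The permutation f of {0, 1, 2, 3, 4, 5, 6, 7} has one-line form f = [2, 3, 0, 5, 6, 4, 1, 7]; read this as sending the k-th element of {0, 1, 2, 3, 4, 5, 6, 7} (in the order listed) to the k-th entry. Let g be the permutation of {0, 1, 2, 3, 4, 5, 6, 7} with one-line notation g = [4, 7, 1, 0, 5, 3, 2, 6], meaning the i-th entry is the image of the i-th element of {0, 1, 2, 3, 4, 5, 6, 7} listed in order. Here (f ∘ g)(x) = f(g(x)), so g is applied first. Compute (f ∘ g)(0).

6

g(0) = 4, then f(4) = 6; composing gives (f ∘ g)(0) = 6.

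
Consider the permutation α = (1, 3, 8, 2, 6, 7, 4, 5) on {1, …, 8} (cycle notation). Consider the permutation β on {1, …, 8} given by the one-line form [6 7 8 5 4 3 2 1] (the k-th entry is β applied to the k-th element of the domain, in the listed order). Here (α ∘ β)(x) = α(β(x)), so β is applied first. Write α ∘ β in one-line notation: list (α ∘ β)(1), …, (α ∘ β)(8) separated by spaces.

(α ∘ β)(x) = α(β(x)). Computing each image: α(β(1)) = α(6) = 7, α(β(2)) = α(7) = 4, α(β(3)) = α(8) = 2, α(β(4)) = α(5) = 1, α(β(5)) = α(4) = 5, α(β(6)) = α(3) = 8, α(β(7)) = α(2) = 6, α(β(8)) = α(1) = 3.
Hence α ∘ β = [7 4 2 1 5 8 6 3].

7 4 2 1 5 8 6 3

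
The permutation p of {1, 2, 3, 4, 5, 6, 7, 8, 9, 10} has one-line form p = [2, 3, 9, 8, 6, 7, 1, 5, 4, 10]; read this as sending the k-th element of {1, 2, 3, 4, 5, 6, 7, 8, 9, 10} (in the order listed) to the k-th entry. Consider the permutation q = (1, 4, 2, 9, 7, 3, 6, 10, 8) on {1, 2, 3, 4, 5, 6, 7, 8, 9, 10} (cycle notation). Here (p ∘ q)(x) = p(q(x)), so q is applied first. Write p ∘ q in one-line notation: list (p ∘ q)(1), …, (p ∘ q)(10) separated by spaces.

For each element, apply q then p: 1 → 4 → 8; 2 → 9 → 4; 3 → 6 → 7; 4 → 2 → 3; 5 → 5 → 6; 6 → 10 → 10; 7 → 3 → 9; 8 → 1 → 2; 9 → 7 → 1; 10 → 8 → 5.
So p ∘ q in one-line form is 8 4 7 3 6 10 9 2 1 5.

8 4 7 3 6 10 9 2 1 5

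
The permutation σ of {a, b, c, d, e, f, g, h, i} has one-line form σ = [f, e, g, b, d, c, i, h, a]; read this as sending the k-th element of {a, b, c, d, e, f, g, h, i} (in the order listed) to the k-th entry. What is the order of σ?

15

Decomposing into disjoint cycles gives cycle lengths 5, 3, 1.
The order is lcm(5, 3) = 15.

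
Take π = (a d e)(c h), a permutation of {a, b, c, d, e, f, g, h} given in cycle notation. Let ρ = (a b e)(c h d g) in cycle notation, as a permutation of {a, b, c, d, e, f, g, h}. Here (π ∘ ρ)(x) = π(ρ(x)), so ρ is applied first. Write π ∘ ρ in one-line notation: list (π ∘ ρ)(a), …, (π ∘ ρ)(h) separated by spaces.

b a c g d f h e

(π ∘ ρ)(x) = π(ρ(x)). Computing each image: π(ρ(a)) = π(b) = b, π(ρ(b)) = π(e) = a, π(ρ(c)) = π(h) = c, π(ρ(d)) = π(g) = g, π(ρ(e)) = π(a) = d, π(ρ(f)) = π(f) = f, π(ρ(g)) = π(c) = h, π(ρ(h)) = π(d) = e.
Hence π ∘ ρ = [b a c g d f h e].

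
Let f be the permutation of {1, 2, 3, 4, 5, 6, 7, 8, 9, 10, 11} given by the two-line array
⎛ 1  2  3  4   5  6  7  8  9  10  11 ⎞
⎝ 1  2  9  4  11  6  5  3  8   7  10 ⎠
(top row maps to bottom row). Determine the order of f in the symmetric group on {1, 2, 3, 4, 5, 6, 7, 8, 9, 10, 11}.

Decomposing into disjoint cycles gives cycle lengths 4, 3, 1, 1, 1, 1.
Since disjoint cycles commute, ord(f) = lcm(4, 3) = 12.

12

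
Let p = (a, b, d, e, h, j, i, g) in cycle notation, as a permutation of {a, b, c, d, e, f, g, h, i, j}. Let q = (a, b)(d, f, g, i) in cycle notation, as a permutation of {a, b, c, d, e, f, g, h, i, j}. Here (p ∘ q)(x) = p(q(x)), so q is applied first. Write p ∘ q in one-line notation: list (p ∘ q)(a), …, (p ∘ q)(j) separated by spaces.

(p ∘ q)(x) = p(q(x)). Computing each image: p(q(a)) = p(b) = d, p(q(b)) = p(a) = b, p(q(c)) = p(c) = c, p(q(d)) = p(f) = f, p(q(e)) = p(e) = h, p(q(f)) = p(g) = a, p(q(g)) = p(i) = g, p(q(h)) = p(h) = j, p(q(i)) = p(d) = e, p(q(j)) = p(j) = i.
Hence p ∘ q = [d b c f h a g j e i].

d b c f h a g j e i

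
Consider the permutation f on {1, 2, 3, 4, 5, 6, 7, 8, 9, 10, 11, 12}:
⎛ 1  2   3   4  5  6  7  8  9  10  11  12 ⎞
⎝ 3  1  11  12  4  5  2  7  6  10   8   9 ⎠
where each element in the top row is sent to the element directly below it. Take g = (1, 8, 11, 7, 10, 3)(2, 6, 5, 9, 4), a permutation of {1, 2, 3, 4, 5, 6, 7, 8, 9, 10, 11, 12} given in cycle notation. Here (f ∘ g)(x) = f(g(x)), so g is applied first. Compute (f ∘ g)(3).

3

(f ∘ g)(3) = f(g(3)). g(3) = 1, then f(1) = 3. So (f ∘ g)(3) = 3.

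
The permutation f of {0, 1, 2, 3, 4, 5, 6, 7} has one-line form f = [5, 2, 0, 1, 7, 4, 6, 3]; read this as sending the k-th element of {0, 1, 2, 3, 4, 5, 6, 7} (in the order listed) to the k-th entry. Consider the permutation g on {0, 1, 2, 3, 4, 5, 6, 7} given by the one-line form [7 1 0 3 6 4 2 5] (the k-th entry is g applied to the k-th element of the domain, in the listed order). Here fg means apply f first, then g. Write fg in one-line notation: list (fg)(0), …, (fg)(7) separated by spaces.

(fg)(x) = g(f(x)). Computing each image: g(f(0)) = g(5) = 4, g(f(1)) = g(2) = 0, g(f(2)) = g(0) = 7, g(f(3)) = g(1) = 1, g(f(4)) = g(7) = 5, g(f(5)) = g(4) = 6, g(f(6)) = g(6) = 2, g(f(7)) = g(3) = 3.
Hence fg = [4 0 7 1 5 6 2 3].

4 0 7 1 5 6 2 3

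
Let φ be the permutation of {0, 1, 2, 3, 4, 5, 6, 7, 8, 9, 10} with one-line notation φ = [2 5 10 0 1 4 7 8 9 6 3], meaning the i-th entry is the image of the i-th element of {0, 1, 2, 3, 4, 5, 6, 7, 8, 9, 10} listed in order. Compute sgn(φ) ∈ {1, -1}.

1

In disjoint-cycle form the cycle lengths are 4, 4, 3.
A cycle is odd iff its length is even; φ has 2 even-length cycles, so sgn(φ) = (−1)^2 and φ is even.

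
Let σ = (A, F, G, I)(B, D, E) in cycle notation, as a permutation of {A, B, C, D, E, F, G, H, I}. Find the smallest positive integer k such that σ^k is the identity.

The disjoint cycles have lengths 4, 3, 1, 1.
The order is lcm(4, 3) = 12.

12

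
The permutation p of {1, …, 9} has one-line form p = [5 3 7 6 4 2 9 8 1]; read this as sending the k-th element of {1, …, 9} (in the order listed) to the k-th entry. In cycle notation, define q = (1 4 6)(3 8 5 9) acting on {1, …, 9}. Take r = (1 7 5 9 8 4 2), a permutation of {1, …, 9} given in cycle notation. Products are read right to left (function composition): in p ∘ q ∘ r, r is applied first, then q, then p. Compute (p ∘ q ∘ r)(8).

Apply the permutations in order: r(8) = 4, then q(4) = 6, then p(6) = 2. So (p ∘ q ∘ r)(8) = 2.

2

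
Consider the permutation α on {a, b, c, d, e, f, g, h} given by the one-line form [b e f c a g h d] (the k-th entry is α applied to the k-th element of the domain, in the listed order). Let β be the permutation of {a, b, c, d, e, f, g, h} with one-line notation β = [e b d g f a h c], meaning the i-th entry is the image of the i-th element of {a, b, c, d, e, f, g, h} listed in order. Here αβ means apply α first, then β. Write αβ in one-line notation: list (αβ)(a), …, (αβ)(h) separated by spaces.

Chase each element through α then β: a → b → b; b → e → f; c → f → a; d → c → d; e → a → e; f → g → h; g → h → c; h → d → g.
Collecting the images, αβ = [b f a d e h c g].

b f a d e h c g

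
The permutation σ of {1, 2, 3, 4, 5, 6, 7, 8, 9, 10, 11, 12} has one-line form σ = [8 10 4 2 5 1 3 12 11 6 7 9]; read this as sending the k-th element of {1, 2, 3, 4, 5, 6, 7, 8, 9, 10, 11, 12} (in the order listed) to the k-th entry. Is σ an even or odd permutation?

even

In disjoint-cycle form the cycle lengths are 11, 1.
A cycle is odd iff its length is even; σ has 0 even-length cycles, so sgn(σ) = (−1)^0 and σ is even.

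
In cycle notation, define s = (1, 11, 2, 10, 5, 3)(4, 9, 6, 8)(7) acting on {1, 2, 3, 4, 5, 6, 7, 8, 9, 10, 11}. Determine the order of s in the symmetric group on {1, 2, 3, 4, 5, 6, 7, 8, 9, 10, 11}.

12

The disjoint cycles have lengths 6, 4, 1.
Since disjoint cycles commute, ord(s) = lcm(6, 4) = 12.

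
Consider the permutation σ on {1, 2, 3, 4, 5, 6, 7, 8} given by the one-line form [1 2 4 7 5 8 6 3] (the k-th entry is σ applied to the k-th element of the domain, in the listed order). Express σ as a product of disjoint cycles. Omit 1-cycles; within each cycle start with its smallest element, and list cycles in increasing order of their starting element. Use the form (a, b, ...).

(3, 4, 7, 6, 8)

Start at 3 and follow images: 3 → 4 → 7 → 6 → 8 → 3, giving the cycle (3, 4, 7, 6, 8).
Continuing from each remaining unvisited element yields (3, 4, 7, 6, 8).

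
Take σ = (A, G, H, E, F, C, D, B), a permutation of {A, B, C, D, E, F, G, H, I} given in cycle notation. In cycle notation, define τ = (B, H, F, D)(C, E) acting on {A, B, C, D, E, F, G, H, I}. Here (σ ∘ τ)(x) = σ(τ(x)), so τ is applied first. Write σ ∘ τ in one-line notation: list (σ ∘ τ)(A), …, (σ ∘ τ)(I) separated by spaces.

(σ ∘ τ)(x) = σ(τ(x)). Computing each image: σ(τ(A)) = σ(A) = G, σ(τ(B)) = σ(H) = E, σ(τ(C)) = σ(E) = F, σ(τ(D)) = σ(B) = A, σ(τ(E)) = σ(C) = D, σ(τ(F)) = σ(D) = B, σ(τ(G)) = σ(G) = H, σ(τ(H)) = σ(F) = C, σ(τ(I)) = σ(I) = I.
Hence σ ∘ τ = [G E F A D B H C I].

G E F A D B H C I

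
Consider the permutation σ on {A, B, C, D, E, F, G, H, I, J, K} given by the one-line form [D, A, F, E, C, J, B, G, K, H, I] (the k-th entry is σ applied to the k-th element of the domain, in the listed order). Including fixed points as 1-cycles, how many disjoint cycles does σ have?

2

The cycle decomposition is (A, D, E, C, F, J, H, G, B)(I, K), which has 2 cycles (counting 1-cycles).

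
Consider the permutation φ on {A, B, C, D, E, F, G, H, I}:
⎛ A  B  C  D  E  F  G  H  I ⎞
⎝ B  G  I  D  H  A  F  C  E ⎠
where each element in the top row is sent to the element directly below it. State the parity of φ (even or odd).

even

In disjoint-cycle form the cycle lengths are 4, 4, 1.
A cycle of length ℓ contributes ℓ−1 transpositions, so φ is a product of 3 + 3 = 6 transpositions — even.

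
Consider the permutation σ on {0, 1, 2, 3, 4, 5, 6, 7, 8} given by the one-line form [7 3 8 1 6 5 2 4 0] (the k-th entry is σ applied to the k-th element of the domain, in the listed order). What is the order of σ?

6

Decomposing into disjoint cycles gives cycle lengths 6, 2, 1.
The order is lcm(6, 2) = 6.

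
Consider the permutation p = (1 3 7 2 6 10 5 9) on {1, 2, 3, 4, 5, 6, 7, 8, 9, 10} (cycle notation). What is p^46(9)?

10

9 lies in the 8-cycle (1 3 7 2 6 10 5 9).
Since the cycle has length 8, p^46 acts on it the same as p^6 (46 mod 8 = 6).
Advancing 6 steps from 9: 9 → 1 → 3 → 7 → 2 → 6 → 10.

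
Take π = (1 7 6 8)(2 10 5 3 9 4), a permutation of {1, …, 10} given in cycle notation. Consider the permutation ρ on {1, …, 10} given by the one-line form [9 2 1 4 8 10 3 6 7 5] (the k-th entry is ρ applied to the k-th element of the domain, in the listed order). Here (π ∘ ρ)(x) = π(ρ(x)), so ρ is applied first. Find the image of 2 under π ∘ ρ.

10

(π ∘ ρ)(2) = π(ρ(2)). ρ(2) = 2, then π(2) = 10. So (π ∘ ρ)(2) = 10.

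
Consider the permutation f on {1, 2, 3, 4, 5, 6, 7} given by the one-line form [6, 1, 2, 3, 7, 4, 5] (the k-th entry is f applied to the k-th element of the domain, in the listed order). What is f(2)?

1

2 is element number 2 of the domain, and entry number 2 of the one-line form is 1, so f(2) = 1.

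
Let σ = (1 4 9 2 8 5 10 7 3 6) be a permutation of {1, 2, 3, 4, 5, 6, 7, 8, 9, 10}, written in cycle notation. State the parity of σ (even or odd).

The cycle lengths are 10.
A cycle of length ℓ contributes ℓ−1 transpositions, so σ is a product of 9 transpositions — odd.

odd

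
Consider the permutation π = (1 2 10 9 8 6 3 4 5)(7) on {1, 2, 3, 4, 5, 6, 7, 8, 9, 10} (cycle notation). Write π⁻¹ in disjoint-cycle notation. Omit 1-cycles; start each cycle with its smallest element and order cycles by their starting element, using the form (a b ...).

(1 5 4 3 6 8 9 10 2)

If π sends a → b within a cycle, π⁻¹ sends b → a; equivalently, reverse each cycle.
Reversing each cycle of π and rotating so the smallest element leads gives (1 5 4 3 6 8 9 10 2).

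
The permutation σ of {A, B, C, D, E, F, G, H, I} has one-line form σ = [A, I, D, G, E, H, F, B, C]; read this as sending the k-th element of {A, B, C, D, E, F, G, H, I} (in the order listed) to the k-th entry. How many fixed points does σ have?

2

The fixed points (elements with σ(x) = x) are {A, E}, so there are 2.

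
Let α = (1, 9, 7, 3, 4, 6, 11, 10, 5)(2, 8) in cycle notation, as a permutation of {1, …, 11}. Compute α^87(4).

9

4 lies in the 9-cycle (1, 9, 7, 3, 4, 6, 11, 10, 5).
On a 9-cycle, α^9 is the identity, so α^87 = α^6 there (87 ≡ 6 mod 9).
Advancing 6 steps from 4: 4 → 6 → 11 → 10 → 5 → 1 → 9.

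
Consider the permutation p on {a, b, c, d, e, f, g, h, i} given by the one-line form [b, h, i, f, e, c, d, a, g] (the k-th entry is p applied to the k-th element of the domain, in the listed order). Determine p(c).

i

c is element number 3 of the domain, and entry number 3 of the one-line form is i, so p(c) = i.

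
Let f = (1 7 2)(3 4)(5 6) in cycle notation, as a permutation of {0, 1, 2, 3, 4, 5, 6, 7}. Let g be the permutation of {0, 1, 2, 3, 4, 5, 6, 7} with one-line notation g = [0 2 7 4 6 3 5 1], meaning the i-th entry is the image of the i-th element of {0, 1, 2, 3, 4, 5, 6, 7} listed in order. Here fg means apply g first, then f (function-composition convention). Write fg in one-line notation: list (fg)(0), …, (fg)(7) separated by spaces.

0 1 2 3 5 4 6 7

(fg)(x) = f(g(x)). Computing each image: f(g(0)) = f(0) = 0, f(g(1)) = f(2) = 1, f(g(2)) = f(7) = 2, f(g(3)) = f(4) = 3, f(g(4)) = f(6) = 5, f(g(5)) = f(3) = 4, f(g(6)) = f(5) = 6, f(g(7)) = f(1) = 7.
Hence fg = [0 1 2 3 5 4 6 7].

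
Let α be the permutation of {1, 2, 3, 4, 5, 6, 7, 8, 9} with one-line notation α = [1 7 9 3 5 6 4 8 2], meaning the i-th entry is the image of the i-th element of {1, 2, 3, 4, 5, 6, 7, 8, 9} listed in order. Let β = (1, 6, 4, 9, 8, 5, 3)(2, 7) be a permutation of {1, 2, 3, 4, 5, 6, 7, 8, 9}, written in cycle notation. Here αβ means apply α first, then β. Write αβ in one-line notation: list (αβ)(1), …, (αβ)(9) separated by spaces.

6 2 8 1 3 4 9 5 7

Chase each element through α then β: 1 → 1 → 6; 2 → 7 → 2; 3 → 9 → 8; 4 → 3 → 1; 5 → 5 → 3; 6 → 6 → 4; 7 → 4 → 9; 8 → 8 → 5; 9 → 2 → 7.
So αβ in one-line form is 6 2 8 1 3 4 9 5 7.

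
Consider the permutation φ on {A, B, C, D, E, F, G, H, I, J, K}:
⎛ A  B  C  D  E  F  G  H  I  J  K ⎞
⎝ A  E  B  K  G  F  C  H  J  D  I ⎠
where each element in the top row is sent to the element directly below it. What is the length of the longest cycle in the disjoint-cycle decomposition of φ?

Decomposing into disjoint cycles gives (B E G C)(D K I J); the longest has length 4.

4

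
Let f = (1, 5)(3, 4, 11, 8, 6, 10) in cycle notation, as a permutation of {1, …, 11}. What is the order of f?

6

The disjoint cycles have lengths 6, 2, 1, 1, 1.
Since disjoint cycles commute, ord(f) = lcm(6, 2) = 6.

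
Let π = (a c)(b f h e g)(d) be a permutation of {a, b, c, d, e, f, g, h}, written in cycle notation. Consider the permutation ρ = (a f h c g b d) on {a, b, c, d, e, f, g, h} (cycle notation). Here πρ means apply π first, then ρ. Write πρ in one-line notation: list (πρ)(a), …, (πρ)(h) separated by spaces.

g h f a b c d e

(πρ)(x) = ρ(π(x)). Computing each image: ρ(π(a)) = ρ(c) = g, ρ(π(b)) = ρ(f) = h, ρ(π(c)) = ρ(a) = f, ρ(π(d)) = ρ(d) = a, ρ(π(e)) = ρ(g) = b, ρ(π(f)) = ρ(h) = c, ρ(π(g)) = ρ(b) = d, ρ(π(h)) = ρ(e) = e.
Hence πρ = [g h f a b c d e].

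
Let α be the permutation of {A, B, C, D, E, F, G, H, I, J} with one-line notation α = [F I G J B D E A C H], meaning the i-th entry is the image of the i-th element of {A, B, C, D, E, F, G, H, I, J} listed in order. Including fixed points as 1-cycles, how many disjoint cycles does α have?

2

The cycle decomposition is (A F D J H)(B I C G E), which has 2 cycles (counting 1-cycles).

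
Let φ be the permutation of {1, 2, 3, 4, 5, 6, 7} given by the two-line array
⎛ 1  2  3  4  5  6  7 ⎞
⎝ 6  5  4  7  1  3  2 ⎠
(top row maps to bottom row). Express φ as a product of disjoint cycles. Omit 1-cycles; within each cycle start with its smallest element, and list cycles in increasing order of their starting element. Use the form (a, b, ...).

From 1: 1 → 6 → 3 → 4 → 7 → 2 → 5 → 1, closing the cycle (1, 6, 3, 4, 7, 2, 5).
Continuing from each remaining unvisited element yields (1, 6, 3, 4, 7, 2, 5).

(1, 6, 3, 4, 7, 2, 5)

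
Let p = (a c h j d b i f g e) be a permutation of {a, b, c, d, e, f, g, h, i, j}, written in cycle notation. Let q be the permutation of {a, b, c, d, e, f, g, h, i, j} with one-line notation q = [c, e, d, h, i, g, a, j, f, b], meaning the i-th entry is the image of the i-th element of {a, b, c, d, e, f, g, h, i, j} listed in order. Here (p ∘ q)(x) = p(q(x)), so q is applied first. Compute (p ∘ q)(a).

h

First apply q: q(a) = c, then p(c) = h. Thus (p ∘ q)(a) = h.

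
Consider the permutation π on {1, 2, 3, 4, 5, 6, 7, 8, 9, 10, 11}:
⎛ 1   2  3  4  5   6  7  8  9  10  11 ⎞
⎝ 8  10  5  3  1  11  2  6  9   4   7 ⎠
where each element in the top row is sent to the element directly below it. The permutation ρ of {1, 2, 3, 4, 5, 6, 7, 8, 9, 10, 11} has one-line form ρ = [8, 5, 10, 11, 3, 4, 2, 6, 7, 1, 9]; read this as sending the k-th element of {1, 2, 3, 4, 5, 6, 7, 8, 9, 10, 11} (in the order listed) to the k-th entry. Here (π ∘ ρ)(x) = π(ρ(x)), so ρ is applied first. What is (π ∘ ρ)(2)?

First apply ρ: ρ(2) = 5, then π(5) = 1. Thus (π ∘ ρ)(2) = 1.

1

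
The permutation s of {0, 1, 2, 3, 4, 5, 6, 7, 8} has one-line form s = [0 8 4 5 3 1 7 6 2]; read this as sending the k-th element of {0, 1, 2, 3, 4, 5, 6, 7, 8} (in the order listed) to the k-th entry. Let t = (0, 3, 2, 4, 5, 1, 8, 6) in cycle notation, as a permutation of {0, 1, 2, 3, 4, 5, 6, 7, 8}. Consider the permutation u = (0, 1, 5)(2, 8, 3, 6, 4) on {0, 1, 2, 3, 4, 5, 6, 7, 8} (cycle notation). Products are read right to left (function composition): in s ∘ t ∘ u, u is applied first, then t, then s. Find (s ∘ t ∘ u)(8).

4

(s ∘ t ∘ u)(8) = s(t(u(8))). u(8) = 3, then t(3) = 2, then s(2) = 4, so the result is 4.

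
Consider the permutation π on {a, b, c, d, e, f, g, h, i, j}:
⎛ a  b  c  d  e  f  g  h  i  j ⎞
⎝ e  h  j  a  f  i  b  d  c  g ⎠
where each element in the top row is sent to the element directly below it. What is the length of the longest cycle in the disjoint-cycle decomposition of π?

Decomposing into disjoint cycles gives (a, e, f, i, c, j, g, b, h, d); the longest has length 10.

10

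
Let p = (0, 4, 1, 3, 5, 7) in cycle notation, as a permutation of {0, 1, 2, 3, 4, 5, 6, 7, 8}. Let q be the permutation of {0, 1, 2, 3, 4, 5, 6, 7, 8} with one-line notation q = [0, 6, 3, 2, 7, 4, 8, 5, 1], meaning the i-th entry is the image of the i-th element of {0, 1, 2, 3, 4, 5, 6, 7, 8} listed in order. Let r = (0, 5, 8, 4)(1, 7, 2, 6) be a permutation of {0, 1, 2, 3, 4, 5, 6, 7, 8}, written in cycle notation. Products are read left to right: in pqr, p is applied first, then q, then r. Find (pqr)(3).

Apply the permutations in order: p(3) = 5, then q(5) = 4, then r(4) = 0. So (pqr)(3) = 0.

0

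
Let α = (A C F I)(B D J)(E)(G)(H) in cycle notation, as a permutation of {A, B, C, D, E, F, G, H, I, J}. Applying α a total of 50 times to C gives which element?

I

C lies in the 4-cycle (A C F I).
Since the cycle has length 4, α^50 acts on it the same as α^2 (50 mod 4 = 2).
Stepping 2 places around the cycle: C → F → I.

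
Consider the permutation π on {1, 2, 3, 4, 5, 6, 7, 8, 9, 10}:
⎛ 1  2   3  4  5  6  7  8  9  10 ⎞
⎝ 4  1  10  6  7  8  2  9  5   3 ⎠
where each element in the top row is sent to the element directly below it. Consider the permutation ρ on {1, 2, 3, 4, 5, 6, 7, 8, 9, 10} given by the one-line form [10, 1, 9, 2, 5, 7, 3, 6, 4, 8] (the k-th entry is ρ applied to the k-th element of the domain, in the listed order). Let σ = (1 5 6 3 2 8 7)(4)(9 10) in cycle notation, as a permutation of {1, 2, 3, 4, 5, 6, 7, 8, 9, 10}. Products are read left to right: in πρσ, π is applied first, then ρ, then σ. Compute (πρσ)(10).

10

Apply the permutations in order: π(10) = 3, then ρ(3) = 9, then σ(9) = 10. So (πρσ)(10) = 10.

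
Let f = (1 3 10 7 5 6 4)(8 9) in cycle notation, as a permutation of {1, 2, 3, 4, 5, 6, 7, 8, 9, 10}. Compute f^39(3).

6

3 lies in the 7-cycle (1 3 10 7 5 6 4).
Powers repeat with period 7 on this cycle, and 39 mod 7 = 4, so f^39(3) = f^4(3).
Stepping 4 places around the cycle: 3 → 10 → 7 → 5 → 6.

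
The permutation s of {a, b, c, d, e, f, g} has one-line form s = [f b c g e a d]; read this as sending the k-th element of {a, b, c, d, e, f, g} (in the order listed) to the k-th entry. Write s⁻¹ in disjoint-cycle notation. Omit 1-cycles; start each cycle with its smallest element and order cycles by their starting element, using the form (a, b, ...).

(a, f)(d, g)

The cycle decomposition of s is (a, f)(d, g).
The inverse reverses every cycle; in canonical form, s⁻¹ = (a, f)(d, g).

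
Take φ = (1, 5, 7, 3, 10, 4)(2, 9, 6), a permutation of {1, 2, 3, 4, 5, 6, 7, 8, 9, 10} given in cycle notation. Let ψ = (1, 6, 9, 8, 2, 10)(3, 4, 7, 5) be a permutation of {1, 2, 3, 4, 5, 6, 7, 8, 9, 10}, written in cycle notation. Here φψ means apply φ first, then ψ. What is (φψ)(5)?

5

(φψ)(5) = ψ(φ(5)). φ(5) = 7, then ψ(7) = 5. So (φψ)(5) = 5.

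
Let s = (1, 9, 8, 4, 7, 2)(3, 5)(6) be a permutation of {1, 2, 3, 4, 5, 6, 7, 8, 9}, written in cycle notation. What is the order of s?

The disjoint cycles have lengths 6, 2, 1.
The order is lcm(6, 2) = 6.

6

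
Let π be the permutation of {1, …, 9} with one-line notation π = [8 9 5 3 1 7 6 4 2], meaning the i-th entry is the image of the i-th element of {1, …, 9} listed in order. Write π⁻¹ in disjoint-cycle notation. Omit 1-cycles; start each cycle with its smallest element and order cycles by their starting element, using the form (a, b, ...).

(1, 5, 3, 4, 8)(2, 9)(6, 7)

First write π in disjoint cycles: (1, 8, 4, 3, 5)(2, 9)(6, 7).
The inverse reverses every cycle; in canonical form, π⁻¹ = (1, 5, 3, 4, 8)(2, 9)(6, 7).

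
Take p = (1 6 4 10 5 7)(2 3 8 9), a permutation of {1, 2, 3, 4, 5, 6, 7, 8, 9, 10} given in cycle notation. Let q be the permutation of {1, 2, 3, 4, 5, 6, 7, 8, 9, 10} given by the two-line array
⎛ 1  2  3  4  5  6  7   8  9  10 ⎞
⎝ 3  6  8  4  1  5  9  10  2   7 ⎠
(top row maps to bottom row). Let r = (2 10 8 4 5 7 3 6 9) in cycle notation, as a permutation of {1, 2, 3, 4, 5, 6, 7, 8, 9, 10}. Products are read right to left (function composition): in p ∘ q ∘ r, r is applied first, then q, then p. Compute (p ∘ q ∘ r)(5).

Chase 5: r(5) = 7; q(7) = 9; p(9) = 2. Hence (p ∘ q ∘ r)(5) = 2.

2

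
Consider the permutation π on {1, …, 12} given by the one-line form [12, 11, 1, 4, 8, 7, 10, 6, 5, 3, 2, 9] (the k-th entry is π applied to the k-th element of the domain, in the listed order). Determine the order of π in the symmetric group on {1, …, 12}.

18

The disjoint-cycle form of π has cycle lengths 9, 2, 1.
Since disjoint cycles commute, ord(π) = lcm(9, 2) = 18.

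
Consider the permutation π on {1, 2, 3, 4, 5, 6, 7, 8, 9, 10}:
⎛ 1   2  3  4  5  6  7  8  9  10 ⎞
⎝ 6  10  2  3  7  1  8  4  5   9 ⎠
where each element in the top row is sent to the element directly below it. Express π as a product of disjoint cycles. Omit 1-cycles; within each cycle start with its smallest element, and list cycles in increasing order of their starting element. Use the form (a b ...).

(1 6)(2 10 9 5 7 8 4 3)

Iterating π from 1 gives 1 → 6 → 1; that is the 2-cycle (1 6).
Continuing from each remaining unvisited element yields (1 6)(2 10 9 5 7 8 4 3).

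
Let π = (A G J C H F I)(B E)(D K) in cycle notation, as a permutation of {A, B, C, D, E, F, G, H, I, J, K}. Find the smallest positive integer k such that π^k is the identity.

The cycle type of π is (7, 2, 2).
The order of π is the least common multiple of its cycle lengths: lcm(7, 2, 2) = 14.

14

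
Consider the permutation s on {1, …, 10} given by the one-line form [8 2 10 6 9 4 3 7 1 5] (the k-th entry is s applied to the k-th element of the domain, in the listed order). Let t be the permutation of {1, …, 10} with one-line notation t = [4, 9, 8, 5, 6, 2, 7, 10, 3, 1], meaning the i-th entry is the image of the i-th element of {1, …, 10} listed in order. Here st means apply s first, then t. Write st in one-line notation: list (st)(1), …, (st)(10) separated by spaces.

(st)(x) = t(s(x)). Computing each image: t(s(1)) = t(8) = 10, t(s(2)) = t(2) = 9, t(s(3)) = t(10) = 1, t(s(4)) = t(6) = 2, t(s(5)) = t(9) = 3, t(s(6)) = t(4) = 5, t(s(7)) = t(3) = 8, t(s(8)) = t(7) = 7, t(s(9)) = t(1) = 4, t(s(10)) = t(5) = 6.
Hence st = [10 9 1 2 3 5 8 7 4 6].

10 9 1 2 3 5 8 7 4 6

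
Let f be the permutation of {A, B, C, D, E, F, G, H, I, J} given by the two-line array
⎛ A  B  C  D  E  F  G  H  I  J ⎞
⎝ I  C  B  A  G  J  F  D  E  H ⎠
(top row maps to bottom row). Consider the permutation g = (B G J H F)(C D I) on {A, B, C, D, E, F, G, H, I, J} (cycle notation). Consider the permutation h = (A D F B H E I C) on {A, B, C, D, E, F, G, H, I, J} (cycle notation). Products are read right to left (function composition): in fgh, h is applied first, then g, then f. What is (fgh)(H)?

Chase H: h(H) = E; g(E) = E; f(E) = G. Hence (fgh)(H) = G.

G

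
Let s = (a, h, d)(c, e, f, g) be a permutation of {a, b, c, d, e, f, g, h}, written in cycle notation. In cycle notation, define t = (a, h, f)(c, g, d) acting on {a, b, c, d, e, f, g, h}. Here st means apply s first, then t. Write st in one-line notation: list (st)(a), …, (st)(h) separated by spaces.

f b e h a d g c

(st)(x) = t(s(x)). Computing each image: t(s(a)) = t(h) = f, t(s(b)) = t(b) = b, t(s(c)) = t(e) = e, t(s(d)) = t(a) = h, t(s(e)) = t(f) = a, t(s(f)) = t(g) = d, t(s(g)) = t(c) = g, t(s(h)) = t(d) = c.
Hence st = [f b e h a d g c].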